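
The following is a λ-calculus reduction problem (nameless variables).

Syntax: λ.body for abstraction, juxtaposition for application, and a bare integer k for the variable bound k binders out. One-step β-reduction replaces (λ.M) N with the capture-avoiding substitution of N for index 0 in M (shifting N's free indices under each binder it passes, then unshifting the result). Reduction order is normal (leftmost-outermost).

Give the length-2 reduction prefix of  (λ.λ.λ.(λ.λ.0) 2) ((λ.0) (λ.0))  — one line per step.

  start: (λ.λ.λ.(λ.λ.0) 2) ((λ.0) (λ.0))
  [1] λ.λ.(λ.λ.0) ((λ.0) (λ.0))
  [2] λ.λ.λ.0

Answer: after 2 steps: λ.λ.λ.0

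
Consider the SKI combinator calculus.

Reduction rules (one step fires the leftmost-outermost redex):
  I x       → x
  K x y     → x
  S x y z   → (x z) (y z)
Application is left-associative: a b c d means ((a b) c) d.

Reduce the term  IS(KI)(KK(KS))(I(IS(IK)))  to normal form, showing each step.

Answer: normal form = K(SK)  (in 8 steps)

Derivation:
  start: IS(KI)(KK(KS))(I(IS(IK)))
  [1] S(KI)(KK(KS))(I(IS(IK)))
  [2] KI(I(IS(IK)))(KK(KS)(I(IS(IK))))
  [3] I(KK(KS)(I(IS(IK))))
  [4] KK(KS)(I(IS(IK)))
  [5] K(I(IS(IK)))
  [6] K(IS(IK))
  [7] K(S(IK))
  [8] K(SK)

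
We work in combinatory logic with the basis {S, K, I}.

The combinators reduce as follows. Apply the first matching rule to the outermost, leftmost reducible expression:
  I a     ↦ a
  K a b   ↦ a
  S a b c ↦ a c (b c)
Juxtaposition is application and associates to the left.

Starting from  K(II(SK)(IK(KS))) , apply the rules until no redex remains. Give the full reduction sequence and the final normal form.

  start: K(II(SK)(IK(KS)))
  [1] K(I(SK)(IK(KS)))
  [2] K(SK(IK(KS)))
  [3] K(SK(K(KS)))

Answer: normal form = K(SK(K(KS)))  (in 3 steps)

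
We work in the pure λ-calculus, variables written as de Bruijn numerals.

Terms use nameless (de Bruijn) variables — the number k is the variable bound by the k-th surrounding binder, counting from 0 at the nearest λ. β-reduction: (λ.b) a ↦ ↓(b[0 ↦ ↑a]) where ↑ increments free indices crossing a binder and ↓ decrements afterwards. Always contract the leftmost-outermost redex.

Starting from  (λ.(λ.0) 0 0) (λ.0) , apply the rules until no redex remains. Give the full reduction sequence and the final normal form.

  start: (λ.(λ.0) 0 0) (λ.0)
  →1  (λ.0) (λ.0) (λ.0)
  →2  (λ.0) (λ.0)
  →3  λ.0

Answer: normal form = λ.0  (in 3 steps)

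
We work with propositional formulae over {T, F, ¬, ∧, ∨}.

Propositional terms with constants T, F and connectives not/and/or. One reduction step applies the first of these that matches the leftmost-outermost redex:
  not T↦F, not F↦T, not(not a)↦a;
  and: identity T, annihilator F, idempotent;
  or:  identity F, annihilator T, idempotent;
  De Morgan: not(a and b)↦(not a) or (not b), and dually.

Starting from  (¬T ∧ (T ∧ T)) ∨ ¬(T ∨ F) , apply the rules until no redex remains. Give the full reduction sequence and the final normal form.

Answer: normal form = F  (in 6 steps)

Working:
  start: (¬T ∧ (T ∧ T)) ∨ ¬(T ∨ F)
  →1  (F ∧ (T ∧ T)) ∨ ¬(T ∨ F)
  →2  F ∨ ¬(T ∨ F)
  →3  ¬(T ∨ F)
  →4  ¬T ∧ ¬F
  →5  F ∧ ¬F
  →6  F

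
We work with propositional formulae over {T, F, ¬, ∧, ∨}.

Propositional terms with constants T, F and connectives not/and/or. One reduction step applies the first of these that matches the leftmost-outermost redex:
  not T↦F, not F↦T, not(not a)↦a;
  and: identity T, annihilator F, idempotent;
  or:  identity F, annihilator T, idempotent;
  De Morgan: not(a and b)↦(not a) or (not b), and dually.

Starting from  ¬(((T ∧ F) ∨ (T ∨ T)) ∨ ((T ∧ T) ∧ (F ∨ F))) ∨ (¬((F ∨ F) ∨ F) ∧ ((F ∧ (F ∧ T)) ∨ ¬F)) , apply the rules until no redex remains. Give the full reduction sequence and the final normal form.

Answer: normal form = T  (in 21 steps)

Working:
  start: ¬(((T ∧ F) ∨ (T ∨ T)) ∨ ((T ∧ T) ∧ (F ∨ F))) ∨ (¬((F ∨ F) ∨ F) ∧ ((F ∧ (F ∧ T)) ∨ ¬F))
  [1] (¬((T ∧ F) ∨ (T ∨ T)) ∧ ¬((T ∧ T) ∧ (F ∨ F))) ∨ (¬((F ∨ F) ∨ F) ∧ ((F ∧ (F ∧ T)) ∨ ¬F))
  [2] ((¬(T ∧ F) ∧ ¬(T ∨ T)) ∧ ¬((T ∧ T) ∧ (F ∨ F))) ∨ (¬((F ∨ F) ∨ F) ∧ ((F ∧ (F ∧ T)) ∨ ¬F))
  [3] (((¬T ∨ ¬F) ∧ ¬(T ∨ T)) ∧ ¬((T ∧ T) ∧ (F ∨ F))) ∨ (¬((F ∨ F) ∨ F) ∧ ((F ∧ (F ∧ T)) ∨ ¬F))
  [4] (((F ∨ ¬F) ∧ ¬(T ∨ T)) ∧ ¬((T ∧ T) ∧ (F ∨ F))) ∨ (¬((F ∨ F) ∨ F) ∧ ((F ∧ (F ∧ T)) ∨ ¬F))
  [5] ((¬F ∧ ¬(T ∨ T)) ∧ ¬((T ∧ T) ∧ (F ∨ F))) ∨ (¬((F ∨ F) ∨ F) ∧ ((F ∧ (F ∧ T)) ∨ ¬F))
  [6] ((T ∧ ¬(T ∨ T)) ∧ ¬((T ∧ T) ∧ (F ∨ F))) ∨ (¬((F ∨ F) ∨ F) ∧ ((F ∧ (F ∧ T)) ∨ ¬F))
  [7] (¬(T ∨ T) ∧ ¬((T ∧ T) ∧ (F ∨ F))) ∨ (¬((F ∨ F) ∨ F) ∧ ((F ∧ (F ∧ T)) ∨ ¬F))
  [8] ((¬T ∧ ¬T) ∧ ¬((T ∧ T) ∧ (F ∨ F))) ∨ (¬((F ∨ F) ∨ F) ∧ ((F ∧ (F ∧ T)) ∨ ¬F))
  [9] (¬T ∧ ¬((T ∧ T) ∧ (F ∨ F))) ∨ (¬((F ∨ F) ∨ F) ∧ ((F ∧ (F ∧ T)) ∨ ¬F))
  [10] (F ∧ ¬((T ∧ T) ∧ (F ∨ F))) ∨ (¬((F ∨ F) ∨ F) ∧ ((F ∧ (F ∧ T)) ∨ ¬F))
  [11] F ∨ (¬((F ∨ F) ∨ F) ∧ ((F ∧ (F ∧ T)) ∨ ¬F))
  [12] ¬((F ∨ F) ∨ F) ∧ ((F ∧ (F ∧ T)) ∨ ¬F)
  [13] (¬(F ∨ F) ∧ ¬F) ∧ ((F ∧ (F ∧ T)) ∨ ¬F)
  [14] ((¬F ∧ ¬F) ∧ ¬F) ∧ ((F ∧ (F ∧ T)) ∨ ¬F)
  [15] (¬F ∧ ¬F) ∧ ((F ∧ (F ∧ T)) ∨ ¬F)
  [16] ¬F ∧ ((F ∧ (F ∧ T)) ∨ ¬F)
  [17] T ∧ ((F ∧ (F ∧ T)) ∨ ¬F)
  [18] (F ∧ (F ∧ T)) ∨ ¬F
  [19] F ∨ ¬F
  [20] ¬F
  [21] T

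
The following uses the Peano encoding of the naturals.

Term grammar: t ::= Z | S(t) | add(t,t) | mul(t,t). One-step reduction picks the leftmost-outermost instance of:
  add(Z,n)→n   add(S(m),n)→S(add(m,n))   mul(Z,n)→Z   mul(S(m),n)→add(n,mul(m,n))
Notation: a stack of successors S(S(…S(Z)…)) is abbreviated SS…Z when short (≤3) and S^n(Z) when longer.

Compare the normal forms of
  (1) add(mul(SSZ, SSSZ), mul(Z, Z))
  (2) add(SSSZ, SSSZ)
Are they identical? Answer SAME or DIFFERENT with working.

Term A:
  start: add(mul(SSZ, SSSZ), mul(Z, Z))
  [1] add(add(SSSZ, mul(SZ, SSSZ)), mul(Z, Z))
  [2] add(S(add(SSZ, mul(SZ, SSSZ))), mul(Z, Z))
  [3] S(add(add(SSZ, mul(SZ, SSSZ)), mul(Z, Z)))
  [4] S(add(S(add(SZ, mul(SZ, SSSZ))), mul(Z, Z)))
  [5] S(S(add(add(SZ, mul(SZ, SSSZ)), mul(Z, Z))))
  [6] S(S(add(S(add(Z, mul(SZ, SSSZ))), mul(Z, Z))))
  [7] S(S(S(add(add(Z, mul(SZ, SSSZ)), mul(Z, Z)))))
  [8] S(S(S(add(mul(SZ, SSSZ), mul(Z, Z)))))
  [9] S(S(S(add(add(SSSZ, mul(Z, SSSZ)), mul(Z, Z)))))
  [10] S(S(S(add(S(add(SSZ, mul(Z, SSSZ))), mul(Z, Z)))))
  [11] S(S(S(S(add(add(SSZ, mul(Z, SSSZ)), mul(Z, Z))))))
  [12] S(S(S(S(add(S(add(SZ, mul(Z, SSSZ))), mul(Z, Z))))))
  [13] S(S(S(S(S(add(add(SZ, mul(Z, SSSZ)), mul(Z, Z)))))))
  [14] S(S(S(S(S(add(S(add(Z, mul(Z, SSSZ))), mul(Z, Z)))))))
  [15] S(S(S(S(S(S(add(add(Z, mul(Z, SSSZ)), mul(Z, Z))))))))
  [16] S(S(S(S(S(S(add(mul(Z, SSSZ), mul(Z, Z))))))))
  [17] S(S(S(S(S(S(add(Z, mul(Z, Z))))))))
  [18] S(S(S(S(S(S(mul(Z, Z)))))))
  [19] S^6(Z)

Term B:
  start: add(SSSZ, SSSZ)
  [1] S(add(SSZ, SSSZ))
  [2] S(S(add(SZ, SSSZ)))
  [3] S(S(S(add(Z, SSSZ))))
  [4] S^6(Z)

Answer: SAME — A ⇓ S^6(Z), B ⇓ S^6(Z)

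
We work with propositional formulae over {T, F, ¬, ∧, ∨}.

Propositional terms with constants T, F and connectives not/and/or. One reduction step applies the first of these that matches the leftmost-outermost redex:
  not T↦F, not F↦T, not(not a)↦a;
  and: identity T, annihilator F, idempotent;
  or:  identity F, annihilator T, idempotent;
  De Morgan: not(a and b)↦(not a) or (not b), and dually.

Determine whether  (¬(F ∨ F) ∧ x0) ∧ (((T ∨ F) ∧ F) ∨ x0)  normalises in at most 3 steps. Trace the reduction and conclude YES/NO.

  start: (¬(F ∨ F) ∧ x0) ∧ (((T ∨ F) ∧ F) ∨ x0)
  [1] ((¬F ∧ ¬F) ∧ x0) ∧ (((T ∨ F) ∧ F) ∨ x0)
  [2] (¬F ∧ x0) ∧ (((T ∨ F) ∧ F) ∨ x0)
  [3] (T ∧ x0) ∧ (((T ∨ F) ∧ F) ∨ x0)

Answer: NO — after 3 steps the term is (T ∧ x0) ∧ (((T ∨ F) ∧ F) ∨ x0), not yet normal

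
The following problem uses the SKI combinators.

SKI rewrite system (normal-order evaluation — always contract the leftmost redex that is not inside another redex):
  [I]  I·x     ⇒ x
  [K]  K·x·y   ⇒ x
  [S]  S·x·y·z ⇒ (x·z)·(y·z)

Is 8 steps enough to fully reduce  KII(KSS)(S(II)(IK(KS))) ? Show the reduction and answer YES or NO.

Answer: YES — reaches normal form S(SI(K(KS))) in 5 ≤ 8 steps

Reduction:
  start: KII(KSS)(S(II)(IK(KS)))
  [1] I(KSS)(S(II)(IK(KS)))
  [2] KSS(S(II)(IK(KS)))
  [3] S(S(II)(IK(KS)))
  [4] S(SI(IK(KS)))
  [5] S(SI(K(KS)))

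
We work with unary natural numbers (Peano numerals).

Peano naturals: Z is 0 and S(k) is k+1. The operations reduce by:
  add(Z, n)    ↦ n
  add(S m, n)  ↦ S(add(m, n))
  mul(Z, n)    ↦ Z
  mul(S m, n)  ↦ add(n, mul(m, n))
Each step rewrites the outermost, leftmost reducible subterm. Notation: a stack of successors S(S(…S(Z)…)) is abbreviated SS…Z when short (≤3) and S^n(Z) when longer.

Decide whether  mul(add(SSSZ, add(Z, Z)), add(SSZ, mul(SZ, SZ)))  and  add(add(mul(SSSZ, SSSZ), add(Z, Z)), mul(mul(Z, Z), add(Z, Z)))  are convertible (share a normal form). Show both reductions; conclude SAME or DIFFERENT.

Answer: SAME — A ⇓ S^9(Z), B ⇓ S^9(Z)

Derivation:
Term A:
  start: mul(add(SSSZ, add(Z, Z)), add(SSZ, mul(SZ, SZ)))
  step 1: mul(S(add(SSZ, add(Z, Z))), add(SSZ, mul(SZ, SZ)))
  step 2: add(add(SSZ, mul(SZ, SZ)), mul(add(SSZ, add(Z, Z)), add(SSZ, mul(SZ, SZ))))
  step 3: add(S(add(SZ, mul(SZ, SZ))), mul(add(SSZ, add(Z, Z)), add(SSZ, mul(SZ, SZ))))
  step 4: S(add(add(SZ, mul(SZ, SZ)), mul(add(SSZ, add(Z, Z)), add(SSZ, mul(SZ, SZ)))))
  step 5: S(add(S(add(Z, mul(SZ, SZ))), mul(add(SSZ, add(Z, Z)), add(SSZ, mul(SZ, SZ)))))
  step 6: S(S(add(add(Z, mul(SZ, SZ)), mul(add(SSZ, add(Z, Z)), add(SSZ, mul(SZ, SZ))))))
  step 7: S(S(add(mul(SZ, SZ), mul(add(SSZ, add(Z, Z)), add(SSZ, mul(SZ, SZ))))))
  step 8: S(S(add(add(SZ, mul(Z, SZ)), mul(add(SSZ, add(Z, Z)), add(SSZ, mul(SZ, SZ))))))
  step 9: S(S(add(S(add(Z, mul(Z, SZ))), mul(add(SSZ, add(Z, Z)), add(SSZ, mul(SZ, SZ))))))
  step 10: S(S(S(add(add(Z, mul(Z, SZ)), mul(add(SSZ, add(Z, Z)), add(SSZ, mul(SZ, SZ)))))))
  step 11: S(S(S(add(mul(Z, SZ), mul(add(SSZ, add(Z, Z)), add(SSZ, mul(SZ, SZ)))))))
  step 12: S(S(S(add(Z, mul(add(SSZ, add(Z, Z)), add(SSZ, mul(SZ, SZ)))))))
  step 13: S(S(S(mul(add(SSZ, add(Z, Z)), add(SSZ, mul(SZ, SZ))))))
  step 14: S(S(S(mul(S(add(SZ, add(Z, Z))), add(SSZ, mul(SZ, SZ))))))
  step 15: S(S(S(add(add(SSZ, mul(SZ, SZ)), mul(add(SZ, add(Z, Z)), add(SSZ, mul(SZ, SZ)))))))
  step 16: S(S(S(add(S(add(SZ, mul(SZ, SZ))), mul(add(SZ, add(Z, Z)), add(SSZ, mul(SZ, SZ)))))))
  step 17: S(S(S(S(add(add(SZ, mul(SZ, SZ)), mul(add(SZ, add(Z, Z)), add(SSZ, mul(SZ, SZ))))))))
  step 18: S(S(S(S(add(S(add(Z, mul(SZ, SZ))), mul(add(SZ, add(Z, Z)), add(SSZ, mul(SZ, SZ))))))))
  step 19: S(S(S(S(S(add(add(Z, mul(SZ, SZ)), mul(add(SZ, add(Z, Z)), add(SSZ, mul(SZ, SZ)))))))))
  step 20: S(S(S(S(S(add(mul(SZ, SZ), mul(add(SZ, add(Z, Z)), add(SSZ, mul(SZ, SZ)))))))))
  step 21: S(S(S(S(S(add(add(SZ, mul(Z, SZ)), mul(add(SZ, add(Z, Z)), add(SSZ, mul(SZ, SZ)))))))))
  step 22: S(S(S(S(S(add(S(add(Z, mul(Z, SZ))), mul(add(SZ, add(Z, Z)), add(SSZ, mul(SZ, SZ)))))))))
  step 23: S(S(S(S(S(S(add(add(Z, mul(Z, SZ)), mul(add(SZ, add(Z, Z)), add(SSZ, mul(SZ, SZ))))))))))
  step 24: S(S(S(S(S(S(add(mul(Z, SZ), mul(add(SZ, add(Z, Z)), add(SSZ, mul(SZ, SZ))))))))))
  step 25: S(S(S(S(S(S(add(Z, mul(add(SZ, add(Z, Z)), add(SSZ, mul(SZ, SZ))))))))))
  step 26: S(S(S(S(S(S(mul(add(SZ, add(Z, Z)), add(SSZ, mul(SZ, SZ)))))))))
  step 27: S(S(S(S(S(S(mul(S(add(Z, add(Z, Z))), add(SSZ, mul(SZ, SZ)))))))))
  step 28: S(S(S(S(S(S(add(add(SSZ, mul(SZ, SZ)), mul(add(Z, add(Z, Z)), add(SSZ, mul(SZ, SZ))))))))))
  step 29: S(S(S(S(S(S(add(S(add(SZ, mul(SZ, SZ))), mul(add(Z, add(Z, Z)), add(SSZ, mul(SZ, SZ))))))))))
  step 30: S(S(S(S(S(S(S(add(add(SZ, mul(SZ, SZ)), mul(add(Z, add(Z, Z)), add(SSZ, mul(SZ, SZ)))))))))))
  step 31: S(S(S(S(S(S(S(add(S(add(Z, mul(SZ, SZ))), mul(add(Z, add(Z, Z)), add(SSZ, mul(SZ, SZ)))))))))))
  step 32: S(S(S(S(S(S(S(S(add(add(Z, mul(SZ, SZ)), mul(add(Z, add(Z, Z)), add(SSZ, mul(SZ, SZ))))))))))))
  step 33: S(S(S(S(S(S(S(S(add(mul(SZ, SZ), mul(add(Z, add(Z, Z)), add(SSZ, mul(SZ, SZ))))))))))))
  step 34: S(S(S(S(S(S(S(S(add(add(SZ, mul(Z, SZ)), mul(add(Z, add(Z, Z)), add(SSZ, mul(SZ, SZ))))))))))))
  step 35: S(S(S(S(S(S(S(S(add(S(add(Z, mul(Z, SZ))), mul(add(Z, add(Z, Z)), add(SSZ, mul(SZ, SZ))))))))))))
  step 36: S(S(S(S(S(S(S(S(S(add(add(Z, mul(Z, SZ)), mul(add(Z, add(Z, Z)), add(SSZ, mul(SZ, SZ)))))))))))))
  step 37: S(S(S(S(S(S(S(S(S(add(mul(Z, SZ), mul(add(Z, add(Z, Z)), add(SSZ, mul(SZ, SZ)))))))))))))
  step 38: S(S(S(S(S(S(S(S(S(add(Z, mul(add(Z, add(Z, Z)), add(SSZ, mul(SZ, SZ)))))))))))))
  step 39: S(S(S(S(S(S(S(S(S(mul(add(Z, add(Z, Z)), add(SSZ, mul(SZ, SZ))))))))))))
  step 40: S(S(S(S(S(S(S(S(S(mul(add(Z, Z), add(SSZ, mul(SZ, SZ))))))))))))
  step 41: S(S(S(S(S(S(S(S(S(mul(Z, add(SSZ, mul(SZ, SZ))))))))))))
  step 42: S^9(Z)

Term B:
  start: add(add(mul(SSSZ, SSSZ), add(Z, Z)), mul(mul(Z, Z), add(Z, Z)))
  step 1: add(add(add(SSSZ, mul(SSZ, SSSZ)), add(Z, Z)), mul(mul(Z, Z), add(Z, Z)))
  step 2: add(add(S(add(SSZ, mul(SSZ, SSSZ))), add(Z, Z)), mul(mul(Z, Z), add(Z, Z)))
  step 3: add(S(add(add(SSZ, mul(SSZ, SSSZ)), add(Z, Z))), mul(mul(Z, Z), add(Z, Z)))
  step 4: S(add(add(add(SSZ, mul(SSZ, SSSZ)), add(Z, Z)), mul(mul(Z, Z), add(Z, Z))))
  step 5: S(add(add(S(add(SZ, mul(SSZ, SSSZ))), add(Z, Z)), mul(mul(Z, Z), add(Z, Z))))
  step 6: S(add(S(add(add(SZ, mul(SSZ, SSSZ)), add(Z, Z))), mul(mul(Z, Z), add(Z, Z))))
  step 7: S(S(add(add(add(SZ, mul(SSZ, SSSZ)), add(Z, Z)), mul(mul(Z, Z), add(Z, Z)))))
  step 8: S(S(add(add(S(add(Z, mul(SSZ, SSSZ))), add(Z, Z)), mul(mul(Z, Z), add(Z, Z)))))
  step 9: S(S(add(S(add(add(Z, mul(SSZ, SSSZ)), add(Z, Z))), mul(mul(Z, Z), add(Z, Z)))))
  step 10: S(S(S(add(add(add(Z, mul(SSZ, SSSZ)), add(Z, Z)), mul(mul(Z, Z), add(Z, Z))))))
  step 11: S(S(S(add(add(mul(SSZ, SSSZ), add(Z, Z)), mul(mul(Z, Z), add(Z, Z))))))
  step 12: S(S(S(add(add(add(SSSZ, mul(SZ, SSSZ)), add(Z, Z)), mul(mul(Z, Z), add(Z, Z))))))
  step 13: S(S(S(add(add(S(add(SSZ, mul(SZ, SSSZ))), add(Z, Z)), mul(mul(Z, Z), add(Z, Z))))))
  step 14: S(S(S(add(S(add(add(SSZ, mul(SZ, SSSZ)), add(Z, Z))), mul(mul(Z, Z), add(Z, Z))))))
  step 15: S(S(S(S(add(add(add(SSZ, mul(SZ, SSSZ)), add(Z, Z)), mul(mul(Z, Z), add(Z, Z)))))))
  step 16: S(S(S(S(add(add(S(add(SZ, mul(SZ, SSSZ))), add(Z, Z)), mul(mul(Z, Z), add(Z, Z)))))))
  step 17: S(S(S(S(add(S(add(add(SZ, mul(SZ, SSSZ)), add(Z, Z))), mul(mul(Z, Z), add(Z, Z)))))))
  step 18: S(S(S(S(S(add(add(add(SZ, mul(SZ, SSSZ)), add(Z, Z)), mul(mul(Z, Z), add(Z, Z))))))))
  step 19: S(S(S(S(S(add(add(S(add(Z, mul(SZ, SSSZ))), add(Z, Z)), mul(mul(Z, Z), add(Z, Z))))))))
  step 20: S(S(S(S(S(add(S(add(add(Z, mul(SZ, SSSZ)), add(Z, Z))), mul(mul(Z, Z), add(Z, Z))))))))
  step 21: S(S(S(S(S(S(add(add(add(Z, mul(SZ, SSSZ)), add(Z, Z)), mul(mul(Z, Z), add(Z, Z)))))))))
  step 22: S(S(S(S(S(S(add(add(mul(SZ, SSSZ), add(Z, Z)), mul(mul(Z, Z), add(Z, Z)))))))))
  step 23: S(S(S(S(S(S(add(add(add(SSSZ, mul(Z, SSSZ)), add(Z, Z)), mul(mul(Z, Z), add(Z, Z)))))))))
  step 24: S(S(S(S(S(S(add(add(S(add(SSZ, mul(Z, SSSZ))), add(Z, Z)), mul(mul(Z, Z), add(Z, Z)))))))))
  step 25: S(S(S(S(S(S(add(S(add(add(SSZ, mul(Z, SSSZ)), add(Z, Z))), mul(mul(Z, Z), add(Z, Z)))))))))
  step 26: S(S(S(S(S(S(S(add(add(add(SSZ, mul(Z, SSSZ)), add(Z, Z)), mul(mul(Z, Z), add(Z, Z))))))))))
  step 27: S(S(S(S(S(S(S(add(add(S(add(SZ, mul(Z, SSSZ))), add(Z, Z)), mul(mul(Z, Z), add(Z, Z))))))))))
  step 28: S(S(S(S(S(S(S(add(S(add(add(SZ, mul(Z, SSSZ)), add(Z, Z))), mul(mul(Z, Z), add(Z, Z))))))))))
  step 29: S(S(S(S(S(S(S(S(add(add(add(SZ, mul(Z, SSSZ)), add(Z, Z)), mul(mul(Z, Z), add(Z, Z)))))))))))
  step 30: S(S(S(S(S(S(S(S(add(add(S(add(Z, mul(Z, SSSZ))), add(Z, Z)), mul(mul(Z, Z), add(Z, Z)))))))))))
  step 31: S(S(S(S(S(S(S(S(add(S(add(add(Z, mul(Z, SSSZ)), add(Z, Z))), mul(mul(Z, Z), add(Z, Z)))))))))))
  step 32: S(S(S(S(S(S(S(S(S(add(add(add(Z, mul(Z, SSSZ)), add(Z, Z)), mul(mul(Z, Z), add(Z, Z))))))))))))
  step 33: S(S(S(S(S(S(S(S(S(add(add(mul(Z, SSSZ), add(Z, Z)), mul(mul(Z, Z), add(Z, Z))))))))))))
  step 34: S(S(S(S(S(S(S(S(S(add(add(Z, add(Z, Z)), mul(mul(Z, Z), add(Z, Z))))))))))))
  step 35: S(S(S(S(S(S(S(S(S(add(add(Z, Z), mul(mul(Z, Z), add(Z, Z))))))))))))
  step 36: S(S(S(S(S(S(S(S(S(add(Z, mul(mul(Z, Z), add(Z, Z))))))))))))
  step 37: S(S(S(S(S(S(S(S(S(mul(mul(Z, Z), add(Z, Z)))))))))))
  step 38: S(S(S(S(S(S(S(S(S(mul(Z, add(Z, Z)))))))))))
  step 39: S^9(Z)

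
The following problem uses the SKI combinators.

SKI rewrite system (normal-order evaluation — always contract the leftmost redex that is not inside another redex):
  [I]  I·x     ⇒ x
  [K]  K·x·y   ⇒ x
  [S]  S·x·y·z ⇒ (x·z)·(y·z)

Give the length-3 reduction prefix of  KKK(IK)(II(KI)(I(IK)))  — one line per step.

Answer: after 3 steps: K

Reduction:
  start: KKK(IK)(II(KI)(I(IK)))
  [1] K(IK)(II(KI)(I(IK)))
  [2] IK
  [3] K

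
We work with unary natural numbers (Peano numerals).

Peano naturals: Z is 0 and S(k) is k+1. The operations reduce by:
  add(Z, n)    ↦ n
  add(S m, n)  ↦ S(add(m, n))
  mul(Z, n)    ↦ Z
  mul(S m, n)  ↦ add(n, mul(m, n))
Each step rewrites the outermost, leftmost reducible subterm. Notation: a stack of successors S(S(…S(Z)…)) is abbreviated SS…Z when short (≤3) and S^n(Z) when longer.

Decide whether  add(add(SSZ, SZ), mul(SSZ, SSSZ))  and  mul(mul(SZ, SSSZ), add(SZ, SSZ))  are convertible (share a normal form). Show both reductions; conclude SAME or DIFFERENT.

Answer: SAME — A ⇓ S^9(Z), B ⇓ S^9(Z)

Reduction:
Term A:
  start: add(add(SSZ, SZ), mul(SSZ, SSSZ))
  step 1: add(S(add(SZ, SZ)), mul(SSZ, SSSZ))
  step 2: S(add(add(SZ, SZ), mul(SSZ, SSSZ)))
  step 3: S(add(S(add(Z, SZ)), mul(SSZ, SSSZ)))
  step 4: S(S(add(add(Z, SZ), mul(SSZ, SSSZ))))
  step 5: S(S(add(SZ, mul(SSZ, SSSZ))))
  step 6: S(S(S(add(Z, mul(SSZ, SSSZ)))))
  step 7: S(S(S(mul(SSZ, SSSZ))))
  step 8: S(S(S(add(SSSZ, mul(SZ, SSSZ)))))
  step 9: S(S(S(S(add(SSZ, mul(SZ, SSSZ))))))
  step 10: S(S(S(S(S(add(SZ, mul(SZ, SSSZ)))))))
  step 11: S(S(S(S(S(S(add(Z, mul(SZ, SSSZ))))))))
  step 12: S(S(S(S(S(S(mul(SZ, SSSZ)))))))
  step 13: S(S(S(S(S(S(add(SSSZ, mul(Z, SSSZ))))))))
  step 14: S(S(S(S(S(S(S(add(SSZ, mul(Z, SSSZ)))))))))
  step 15: S(S(S(S(S(S(S(S(add(SZ, mul(Z, SSSZ))))))))))
  step 16: S(S(S(S(S(S(S(S(S(add(Z, mul(Z, SSSZ)))))))))))
  step 17: S(S(S(S(S(S(S(S(S(mul(Z, SSSZ))))))))))
  step 18: S^9(Z)

Term B:
  start: mul(mul(SZ, SSSZ), add(SZ, SSZ))
  step 1: mul(add(SSSZ, mul(Z, SSSZ)), add(SZ, SSZ))
  step 2: mul(S(add(SSZ, mul(Z, SSSZ))), add(SZ, SSZ))
  step 3: add(add(SZ, SSZ), mul(add(SSZ, mul(Z, SSSZ)), add(SZ, SSZ)))
  step 4: add(S(add(Z, SSZ)), mul(add(SSZ, mul(Z, SSSZ)), add(SZ, SSZ)))
  step 5: S(add(add(Z, SSZ), mul(add(SSZ, mul(Z, SSSZ)), add(SZ, SSZ))))
  step 6: S(add(SSZ, mul(add(SSZ, mul(Z, SSSZ)), add(SZ, SSZ))))
  step 7: S(S(add(SZ, mul(add(SSZ, mul(Z, SSSZ)), add(SZ, SSZ)))))
  step 8: S(S(S(add(Z, mul(add(SSZ, mul(Z, SSSZ)), add(SZ, SSZ))))))
  step 9: S(S(S(mul(add(SSZ, mul(Z, SSSZ)), add(SZ, SSZ)))))
  step 10: S(S(S(mul(S(add(SZ, mul(Z, SSSZ))), add(SZ, SSZ)))))
  step 11: S(S(S(add(add(SZ, SSZ), mul(add(SZ, mul(Z, SSSZ)), add(SZ, SSZ))))))
  step 12: S(S(S(add(S(add(Z, SSZ)), mul(add(SZ, mul(Z, SSSZ)), add(SZ, SSZ))))))
  step 13: S(S(S(S(add(add(Z, SSZ), mul(add(SZ, mul(Z, SSSZ)), add(SZ, SSZ)))))))
  step 14: S(S(S(S(add(SSZ, mul(add(SZ, mul(Z, SSSZ)), add(SZ, SSZ)))))))
  step 15: S(S(S(S(S(add(SZ, mul(add(SZ, mul(Z, SSSZ)), add(SZ, SSZ))))))))
  step 16: S(S(S(S(S(S(add(Z, mul(add(SZ, mul(Z, SSSZ)), add(SZ, SSZ)))))))))
  step 17: S(S(S(S(S(S(mul(add(SZ, mul(Z, SSSZ)), add(SZ, SSZ))))))))
  step 18: S(S(S(S(S(S(mul(S(add(Z, mul(Z, SSSZ))), add(SZ, SSZ))))))))
  step 19: S(S(S(S(S(S(add(add(SZ, SSZ), mul(add(Z, mul(Z, SSSZ)), add(SZ, SSZ)))))))))
  step 20: S(S(S(S(S(S(add(S(add(Z, SSZ)), mul(add(Z, mul(Z, SSSZ)), add(SZ, SSZ)))))))))
  step 21: S(S(S(S(S(S(S(add(add(Z, SSZ), mul(add(Z, mul(Z, SSSZ)), add(SZ, SSZ))))))))))
  step 22: S(S(S(S(S(S(S(add(SSZ, mul(add(Z, mul(Z, SSSZ)), add(SZ, SSZ))))))))))
  step 23: S(S(S(S(S(S(S(S(add(SZ, mul(add(Z, mul(Z, SSSZ)), add(SZ, SSZ)))))))))))
  step 24: S(S(S(S(S(S(S(S(S(add(Z, mul(add(Z, mul(Z, SSSZ)), add(SZ, SSZ))))))))))))
  step 25: S(S(S(S(S(S(S(S(S(mul(add(Z, mul(Z, SSSZ)), add(SZ, SSZ)))))))))))
  step 26: S(S(S(S(S(S(S(S(S(mul(mul(Z, SSSZ), add(SZ, SSZ)))))))))))
  step 27: S(S(S(S(S(S(S(S(S(mul(Z, add(SZ, SSZ)))))))))))
  step 28: S^9(Z)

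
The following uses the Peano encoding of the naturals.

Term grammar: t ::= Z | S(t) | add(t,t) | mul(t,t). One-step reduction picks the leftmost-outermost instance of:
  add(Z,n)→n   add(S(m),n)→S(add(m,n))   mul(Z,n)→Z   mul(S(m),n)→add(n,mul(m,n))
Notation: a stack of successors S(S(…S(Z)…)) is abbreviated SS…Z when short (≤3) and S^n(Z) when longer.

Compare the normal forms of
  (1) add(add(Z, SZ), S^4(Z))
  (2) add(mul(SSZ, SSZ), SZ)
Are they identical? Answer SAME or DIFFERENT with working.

Term A:
  start: add(add(Z, SZ), S^4(Z))
  [1] add(SZ, S^4(Z))
  [2] S(add(Z, S^4(Z)))
  [3] S^5(Z)

Term B:
  start: add(mul(SSZ, SSZ), SZ)
  [1] add(add(SSZ, mul(SZ, SSZ)), SZ)
  [2] add(S(add(SZ, mul(SZ, SSZ))), SZ)
  [3] S(add(add(SZ, mul(SZ, SSZ)), SZ))
  [4] S(add(S(add(Z, mul(SZ, SSZ))), SZ))
  [5] S(S(add(add(Z, mul(SZ, SSZ)), SZ)))
  [6] S(S(add(mul(SZ, SSZ), SZ)))
  [7] S(S(add(add(SSZ, mul(Z, SSZ)), SZ)))
  [8] S(S(add(S(add(SZ, mul(Z, SSZ))), SZ)))
  [9] S(S(S(add(add(SZ, mul(Z, SSZ)), SZ))))
  [10] S(S(S(add(S(add(Z, mul(Z, SSZ))), SZ))))
  [11] S(S(S(S(add(add(Z, mul(Z, SSZ)), SZ)))))
  [12] S(S(S(S(add(mul(Z, SSZ), SZ)))))
  [13] S(S(S(S(add(Z, SZ)))))
  [14] S^5(Z)

Answer: SAME — A ⇓ S^5(Z), B ⇓ S^5(Z)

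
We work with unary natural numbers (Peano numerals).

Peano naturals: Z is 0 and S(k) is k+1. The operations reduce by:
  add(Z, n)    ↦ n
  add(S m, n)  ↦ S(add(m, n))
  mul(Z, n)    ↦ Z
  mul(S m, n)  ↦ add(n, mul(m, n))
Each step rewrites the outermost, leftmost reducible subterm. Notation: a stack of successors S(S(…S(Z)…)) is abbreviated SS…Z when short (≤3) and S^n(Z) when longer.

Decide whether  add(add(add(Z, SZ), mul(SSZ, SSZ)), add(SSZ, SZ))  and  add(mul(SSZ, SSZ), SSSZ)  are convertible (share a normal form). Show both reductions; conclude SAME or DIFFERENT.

Answer: DIFFERENT — A ⇓ S^8(Z), B ⇓ S^7(Z)

Derivation:
Term A:
  start: add(add(add(Z, SZ), mul(SSZ, SSZ)), add(SSZ, SZ))
  step 1: add(add(SZ, mul(SSZ, SSZ)), add(SSZ, SZ))
  step 2: add(S(add(Z, mul(SSZ, SSZ))), add(SSZ, SZ))
  step 3: S(add(add(Z, mul(SSZ, SSZ)), add(SSZ, SZ)))
  step 4: S(add(mul(SSZ, SSZ), add(SSZ, SZ)))
  step 5: S(add(add(SSZ, mul(SZ, SSZ)), add(SSZ, SZ)))
  step 6: S(add(S(add(SZ, mul(SZ, SSZ))), add(SSZ, SZ)))
  step 7: S(S(add(add(SZ, mul(SZ, SSZ)), add(SSZ, SZ))))
  step 8: S(S(add(S(add(Z, mul(SZ, SSZ))), add(SSZ, SZ))))
  step 9: S(S(S(add(add(Z, mul(SZ, SSZ)), add(SSZ, SZ)))))
  step 10: S(S(S(add(mul(SZ, SSZ), add(SSZ, SZ)))))
  step 11: S(S(S(add(add(SSZ, mul(Z, SSZ)), add(SSZ, SZ)))))
  step 12: S(S(S(add(S(add(SZ, mul(Z, SSZ))), add(SSZ, SZ)))))
  step 13: S(S(S(S(add(add(SZ, mul(Z, SSZ)), add(SSZ, SZ))))))
  step 14: S(S(S(S(add(S(add(Z, mul(Z, SSZ))), add(SSZ, SZ))))))
  step 15: S(S(S(S(S(add(add(Z, mul(Z, SSZ)), add(SSZ, SZ)))))))
  step 16: S(S(S(S(S(add(mul(Z, SSZ), add(SSZ, SZ)))))))
  step 17: S(S(S(S(S(add(Z, add(SSZ, SZ)))))))
  step 18: S(S(S(S(S(add(SSZ, SZ))))))
  step 19: S(S(S(S(S(S(add(SZ, SZ)))))))
  step 20: S(S(S(S(S(S(S(add(Z, SZ))))))))
  step 21: S^8(Z)

Term B:
  start: add(mul(SSZ, SSZ), SSSZ)
  step 1: add(add(SSZ, mul(SZ, SSZ)), SSSZ)
  step 2: add(S(add(SZ, mul(SZ, SSZ))), SSSZ)
  step 3: S(add(add(SZ, mul(SZ, SSZ)), SSSZ))
  step 4: S(add(S(add(Z, mul(SZ, SSZ))), SSSZ))
  step 5: S(S(add(add(Z, mul(SZ, SSZ)), SSSZ)))
  step 6: S(S(add(mul(SZ, SSZ), SSSZ)))
  step 7: S(S(add(add(SSZ, mul(Z, SSZ)), SSSZ)))
  step 8: S(S(add(S(add(SZ, mul(Z, SSZ))), SSSZ)))
  step 9: S(S(S(add(add(SZ, mul(Z, SSZ)), SSSZ))))
  step 10: S(S(S(add(S(add(Z, mul(Z, SSZ))), SSSZ))))
  step 11: S(S(S(S(add(add(Z, mul(Z, SSZ)), SSSZ)))))
  step 12: S(S(S(S(add(mul(Z, SSZ), SSSZ)))))
  step 13: S(S(S(S(add(Z, SSSZ)))))
  step 14: S^7(Z)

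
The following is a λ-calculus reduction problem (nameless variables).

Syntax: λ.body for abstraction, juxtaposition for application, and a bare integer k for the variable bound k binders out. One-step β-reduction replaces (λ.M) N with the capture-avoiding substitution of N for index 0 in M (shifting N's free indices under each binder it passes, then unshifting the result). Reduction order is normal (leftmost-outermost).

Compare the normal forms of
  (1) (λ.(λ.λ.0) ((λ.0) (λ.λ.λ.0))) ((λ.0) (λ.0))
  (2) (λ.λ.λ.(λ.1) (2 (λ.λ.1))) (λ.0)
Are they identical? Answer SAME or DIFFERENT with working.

Answer: DIFFERENT — A ⇓ λ.0, B ⇓ λ.λ.0

Working:
Term A:
  start: (λ.(λ.λ.0) ((λ.0) (λ.λ.λ.0))) ((λ.0) (λ.0))
  →1  (λ.λ.0) ((λ.0) (λ.λ.λ.0))
  →2  λ.0

Term B:
  start: (λ.λ.λ.(λ.1) (2 (λ.λ.1))) (λ.0)
  →1  λ.λ.(λ.1) ((λ.0) (λ.λ.1))
  →2  λ.λ.0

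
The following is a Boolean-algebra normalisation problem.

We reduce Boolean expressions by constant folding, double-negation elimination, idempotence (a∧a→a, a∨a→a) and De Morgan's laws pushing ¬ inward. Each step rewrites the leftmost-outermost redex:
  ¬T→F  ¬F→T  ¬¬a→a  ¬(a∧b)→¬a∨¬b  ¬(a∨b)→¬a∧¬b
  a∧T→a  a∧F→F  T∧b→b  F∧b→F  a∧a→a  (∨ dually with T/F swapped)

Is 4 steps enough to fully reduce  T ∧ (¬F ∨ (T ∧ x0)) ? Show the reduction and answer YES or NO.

  start: T ∧ (¬F ∨ (T ∧ x0))
  step 1: ¬F ∨ (T ∧ x0)
  step 2: T ∨ (T ∧ x0)
  step 3: T

Answer: YES — reaches normal form T in 3 ≤ 4 steps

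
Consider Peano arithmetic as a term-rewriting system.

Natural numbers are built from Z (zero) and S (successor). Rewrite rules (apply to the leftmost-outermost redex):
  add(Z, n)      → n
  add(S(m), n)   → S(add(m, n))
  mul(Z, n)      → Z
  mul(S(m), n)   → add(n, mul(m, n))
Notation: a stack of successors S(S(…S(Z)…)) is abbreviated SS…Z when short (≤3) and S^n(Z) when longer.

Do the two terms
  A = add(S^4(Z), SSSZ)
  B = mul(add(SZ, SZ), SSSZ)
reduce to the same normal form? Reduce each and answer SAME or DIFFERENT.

Answer: DIFFERENT — A ⇓ S^7(Z), B ⇓ S^6(Z)

Derivation:
Term A:
  start: add(S^4(Z), SSSZ)
  →1  S(add(SSSZ, SSSZ))
  →2  S(S(add(SSZ, SSSZ)))
  →3  S(S(S(add(SZ, SSSZ))))
  →4  S(S(S(S(add(Z, SSSZ)))))
  →5  S^7(Z)

Term B:
  start: mul(add(SZ, SZ), SSSZ)
  →1  mul(S(add(Z, SZ)), SSSZ)
  →2  add(SSSZ, mul(add(Z, SZ), SSSZ))
  →3  S(add(SSZ, mul(add(Z, SZ), SSSZ)))
  →4  S(S(add(SZ, mul(add(Z, SZ), SSSZ))))
  →5  S(S(S(add(Z, mul(add(Z, SZ), SSSZ)))))
  →6  S(S(S(mul(add(Z, SZ), SSSZ))))
  →7  S(S(S(mul(SZ, SSSZ))))
  →8  S(S(S(add(SSSZ, mul(Z, SSSZ)))))
  →9  S(S(S(S(add(SSZ, mul(Z, SSSZ))))))
  →10  S(S(S(S(S(add(SZ, mul(Z, SSSZ)))))))
  →11  S(S(S(S(S(S(add(Z, mul(Z, SSSZ))))))))
  →12  S(S(S(S(S(S(mul(Z, SSSZ)))))))
  →13  S^6(Z)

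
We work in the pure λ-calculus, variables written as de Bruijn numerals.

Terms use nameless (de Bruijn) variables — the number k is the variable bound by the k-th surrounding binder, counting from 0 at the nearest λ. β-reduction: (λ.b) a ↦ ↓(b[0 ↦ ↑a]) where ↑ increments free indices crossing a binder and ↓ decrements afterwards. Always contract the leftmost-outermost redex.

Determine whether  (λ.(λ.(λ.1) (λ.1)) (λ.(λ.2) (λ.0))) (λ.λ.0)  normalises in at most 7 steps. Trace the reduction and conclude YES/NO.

  start: (λ.(λ.(λ.1) (λ.1)) (λ.(λ.2) (λ.0))) (λ.λ.0)
  step 1: (λ.(λ.1) (λ.1)) (λ.(λ.λ.λ.0) (λ.0))
  step 2: (λ.λ.(λ.λ.λ.0) (λ.0)) (λ.λ.(λ.λ.λ.0) (λ.0))
  step 3: λ.(λ.λ.λ.0) (λ.0)
  step 4: λ.λ.λ.0

Answer: YES — reaches normal form λ.λ.λ.0 in 4 ≤ 7 steps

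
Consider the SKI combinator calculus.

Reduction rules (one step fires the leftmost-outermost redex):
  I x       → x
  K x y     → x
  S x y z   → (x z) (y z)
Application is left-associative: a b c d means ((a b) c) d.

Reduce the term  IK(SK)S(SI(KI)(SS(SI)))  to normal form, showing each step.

Answer: normal form = SK(SI(SII))  (in 7 steps)

Reduction:
  start: IK(SK)S(SI(KI)(SS(SI)))
  [1] K(SK)S(SI(KI)(SS(SI)))
  [2] SK(SI(KI)(SS(SI)))
  [3] SK(I(SS(SI))(KI(SS(SI))))
  [4] SK(SS(SI)(KI(SS(SI))))
  [5] SK(S(KI(SS(SI)))(SI(KI(SS(SI)))))
  [6] SK(SI(SI(KI(SS(SI)))))
  [7] SK(SI(SII))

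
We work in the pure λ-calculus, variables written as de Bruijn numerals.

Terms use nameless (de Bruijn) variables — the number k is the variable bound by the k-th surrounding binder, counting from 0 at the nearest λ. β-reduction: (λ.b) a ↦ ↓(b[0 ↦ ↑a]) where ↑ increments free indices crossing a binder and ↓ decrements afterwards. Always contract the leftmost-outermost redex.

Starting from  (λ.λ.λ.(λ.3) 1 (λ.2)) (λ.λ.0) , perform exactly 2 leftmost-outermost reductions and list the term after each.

Answer: after 2 steps: λ.λ.(λ.λ.0) (λ.2)

Reduction:
  start: (λ.λ.λ.(λ.3) 1 (λ.2)) (λ.λ.0)
  →1  λ.λ.(λ.λ.λ.0) 1 (λ.2)
  →2  λ.λ.(λ.λ.0) (λ.2)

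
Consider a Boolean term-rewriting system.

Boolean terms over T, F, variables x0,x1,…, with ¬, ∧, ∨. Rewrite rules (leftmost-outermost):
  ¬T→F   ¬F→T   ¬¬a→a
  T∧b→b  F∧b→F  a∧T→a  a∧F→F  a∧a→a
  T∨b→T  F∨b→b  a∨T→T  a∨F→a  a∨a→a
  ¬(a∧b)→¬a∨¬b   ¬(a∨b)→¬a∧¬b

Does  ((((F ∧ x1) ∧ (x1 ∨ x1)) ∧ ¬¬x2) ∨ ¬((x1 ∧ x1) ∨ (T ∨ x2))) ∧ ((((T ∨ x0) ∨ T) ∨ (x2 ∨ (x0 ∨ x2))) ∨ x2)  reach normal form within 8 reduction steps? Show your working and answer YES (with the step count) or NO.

  start: ((((F ∧ x1) ∧ (x1 ∨ x1)) ∧ ¬¬x2) ∨ ¬((x1 ∧ x1) ∨ (T ∨ x2))) ∧ ((((T ∨ x0) ∨ T) ∨ (x2 ∨ (x0 ∨ x2))) ∨ x2)
  [1] (((F ∧ (x1 ∨ x1)) ∧ ¬¬x2) ∨ ¬((x1 ∧ x1) ∨ (T ∨ x2))) ∧ ((((T ∨ x0) ∨ T) ∨ (x2 ∨ (x0 ∨ x2))) ∨ x2)
  [2] ((F ∧ ¬¬x2) ∨ ¬((x1 ∧ x1) ∨ (T ∨ x2))) ∧ ((((T ∨ x0) ∨ T) ∨ (x2 ∨ (x0 ∨ x2))) ∨ x2)
  [3] (F ∨ ¬((x1 ∧ x1) ∨ (T ∨ x2))) ∧ ((((T ∨ x0) ∨ T) ∨ (x2 ∨ (x0 ∨ x2))) ∨ x2)
  [4] ¬((x1 ∧ x1) ∨ (T ∨ x2)) ∧ ((((T ∨ x0) ∨ T) ∨ (x2 ∨ (x0 ∨ x2))) ∨ x2)
  [5] (¬(x1 ∧ x1) ∧ ¬(T ∨ x2)) ∧ ((((T ∨ x0) ∨ T) ∨ (x2 ∨ (x0 ∨ x2))) ∨ x2)
  [6] ((¬x1 ∨ ¬x1) ∧ ¬(T ∨ x2)) ∧ ((((T ∨ x0) ∨ T) ∨ (x2 ∨ (x0 ∨ x2))) ∨ x2)
  [7] (¬x1 ∧ ¬(T ∨ x2)) ∧ ((((T ∨ x0) ∨ T) ∨ (x2 ∨ (x0 ∨ x2))) ∨ x2)
  [8] (¬x1 ∧ (¬T ∧ ¬x2)) ∧ ((((T ∨ x0) ∨ T) ∨ (x2 ∨ (x0 ∨ x2))) ∨ x2)

Answer: NO — after 8 steps the term is (¬x1 ∧ (¬T ∧ ¬x2)) ∧ ((((T ∨ x0) ∨ T) ∨ (x2 ∨ (x0 ∨ x2))) ∨ x2), not yet normal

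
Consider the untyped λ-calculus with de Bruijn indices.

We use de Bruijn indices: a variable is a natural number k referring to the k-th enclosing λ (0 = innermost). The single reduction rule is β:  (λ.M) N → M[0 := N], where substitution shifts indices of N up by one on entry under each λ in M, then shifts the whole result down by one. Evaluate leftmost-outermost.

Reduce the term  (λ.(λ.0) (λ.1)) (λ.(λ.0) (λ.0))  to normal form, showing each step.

Answer: normal form = λ.λ.λ.0  (in 3 steps)

Working:
  start: (λ.(λ.0) (λ.1)) (λ.(λ.0) (λ.0))
  →1  (λ.0) (λ.λ.(λ.0) (λ.0))
  →2  λ.λ.(λ.0) (λ.0)
  →3  λ.λ.λ.0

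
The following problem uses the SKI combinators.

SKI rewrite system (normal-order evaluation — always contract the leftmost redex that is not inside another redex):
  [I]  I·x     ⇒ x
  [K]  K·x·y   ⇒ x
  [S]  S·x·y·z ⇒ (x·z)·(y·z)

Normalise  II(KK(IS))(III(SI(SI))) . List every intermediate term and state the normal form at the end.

  start: II(KK(IS))(III(SI(SI)))
  [1] I(KK(IS))(III(SI(SI)))
  [2] KK(IS)(III(SI(SI)))
  [3] K(III(SI(SI)))
  [4] K(II(SI(SI)))
  [5] K(I(SI(SI)))
  [6] K(SI(SI))

Answer: normal form = K(SI(SI))  (in 6 steps)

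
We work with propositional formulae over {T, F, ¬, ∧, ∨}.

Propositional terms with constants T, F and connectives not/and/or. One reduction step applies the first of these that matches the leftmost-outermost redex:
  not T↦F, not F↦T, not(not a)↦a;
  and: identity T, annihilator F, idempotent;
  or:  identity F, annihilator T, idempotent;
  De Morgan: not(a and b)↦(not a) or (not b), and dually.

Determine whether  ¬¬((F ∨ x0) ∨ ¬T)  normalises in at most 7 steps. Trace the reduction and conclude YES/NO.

Answer: YES — reaches normal form x0 in 4 ≤ 7 steps

Derivation:
  start: ¬¬((F ∨ x0) ∨ ¬T)
  [1] (F ∨ x0) ∨ ¬T
  [2] x0 ∨ ¬T
  [3] x0 ∨ F
  [4] x0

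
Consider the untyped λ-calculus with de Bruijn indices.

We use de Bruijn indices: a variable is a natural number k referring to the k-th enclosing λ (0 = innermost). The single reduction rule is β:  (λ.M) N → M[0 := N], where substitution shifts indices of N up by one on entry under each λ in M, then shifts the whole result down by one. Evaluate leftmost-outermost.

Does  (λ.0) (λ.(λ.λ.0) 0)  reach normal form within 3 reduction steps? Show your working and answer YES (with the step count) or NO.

Answer: YES — reaches normal form λ.λ.0 in 2 ≤ 3 steps

Reduction:
  start: (λ.0) (λ.(λ.λ.0) 0)
  [1] λ.(λ.λ.0) 0
  [2] λ.λ.0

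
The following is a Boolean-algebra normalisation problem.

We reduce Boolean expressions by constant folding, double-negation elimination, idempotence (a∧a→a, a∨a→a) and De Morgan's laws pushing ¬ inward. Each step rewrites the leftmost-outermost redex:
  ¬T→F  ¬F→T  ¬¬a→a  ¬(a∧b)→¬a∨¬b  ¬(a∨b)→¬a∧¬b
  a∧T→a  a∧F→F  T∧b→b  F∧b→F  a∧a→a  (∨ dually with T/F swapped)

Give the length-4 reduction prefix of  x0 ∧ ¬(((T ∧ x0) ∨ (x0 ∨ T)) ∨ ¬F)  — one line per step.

Answer: after 4 steps: x0 ∧ (((F ∨ ¬x0) ∧ ¬(x0 ∨ T)) ∧ ¬¬F)

Derivation:
  start: x0 ∧ ¬(((T ∧ x0) ∨ (x0 ∨ T)) ∨ ¬F)
  →1  x0 ∧ (¬((T ∧ x0) ∨ (x0 ∨ T)) ∧ ¬¬F)
  →2  x0 ∧ ((¬(T ∧ x0) ∧ ¬(x0 ∨ T)) ∧ ¬¬F)
  →3  x0 ∧ (((¬T ∨ ¬x0) ∧ ¬(x0 ∨ T)) ∧ ¬¬F)
  →4  x0 ∧ (((F ∨ ¬x0) ∧ ¬(x0 ∨ T)) ∧ ¬¬F)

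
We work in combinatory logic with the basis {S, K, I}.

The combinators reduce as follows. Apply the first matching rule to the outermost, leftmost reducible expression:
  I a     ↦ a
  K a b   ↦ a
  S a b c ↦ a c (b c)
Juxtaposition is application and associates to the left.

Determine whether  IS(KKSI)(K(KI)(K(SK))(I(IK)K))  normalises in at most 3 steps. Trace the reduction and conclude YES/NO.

Answer: NO — after 3 steps the term is S(KI)(KI(I(IK)K)), not yet normal

Derivation:
  start: IS(KKSI)(K(KI)(K(SK))(I(IK)K))
  step 1: S(KKSI)(K(KI)(K(SK))(I(IK)K))
  step 2: S(KI)(K(KI)(K(SK))(I(IK)K))
  step 3: S(KI)(KI(I(IK)K))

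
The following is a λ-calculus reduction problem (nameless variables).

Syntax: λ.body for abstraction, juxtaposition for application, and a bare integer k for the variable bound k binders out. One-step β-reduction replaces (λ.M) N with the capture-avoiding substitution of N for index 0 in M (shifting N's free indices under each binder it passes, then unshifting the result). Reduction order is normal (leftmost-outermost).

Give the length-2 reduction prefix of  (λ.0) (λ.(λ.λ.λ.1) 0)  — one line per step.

  start: (λ.0) (λ.(λ.λ.λ.1) 0)
  step 1: λ.(λ.λ.λ.1) 0
  step 2: λ.λ.λ.1

Answer: after 2 steps: λ.λ.λ.1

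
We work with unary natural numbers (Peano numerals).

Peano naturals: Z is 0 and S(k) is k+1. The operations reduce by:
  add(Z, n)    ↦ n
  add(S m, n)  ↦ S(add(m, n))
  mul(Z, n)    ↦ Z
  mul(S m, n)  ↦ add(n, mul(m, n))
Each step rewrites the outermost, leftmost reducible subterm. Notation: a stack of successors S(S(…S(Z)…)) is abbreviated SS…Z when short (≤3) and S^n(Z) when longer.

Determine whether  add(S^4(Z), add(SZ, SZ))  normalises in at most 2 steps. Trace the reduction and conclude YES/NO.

Answer: NO — after 2 steps the term is S(S(add(SSZ, add(SZ, SZ)))), not yet normal

Reduction:
  start: add(S^4(Z), add(SZ, SZ))
  →1  S(add(SSSZ, add(SZ, SZ)))
  →2  S(S(add(SSZ, add(SZ, SZ))))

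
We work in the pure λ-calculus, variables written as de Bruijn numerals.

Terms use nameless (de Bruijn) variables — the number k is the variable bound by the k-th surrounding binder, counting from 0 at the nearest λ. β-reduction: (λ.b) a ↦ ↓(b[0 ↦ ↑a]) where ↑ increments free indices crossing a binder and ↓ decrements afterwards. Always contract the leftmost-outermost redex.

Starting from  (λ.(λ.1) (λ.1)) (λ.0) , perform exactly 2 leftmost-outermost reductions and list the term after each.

Answer: after 2 steps: λ.0

Reduction:
  start: (λ.(λ.1) (λ.1)) (λ.0)
  step 1: (λ.λ.0) (λ.λ.0)
  step 2: λ.0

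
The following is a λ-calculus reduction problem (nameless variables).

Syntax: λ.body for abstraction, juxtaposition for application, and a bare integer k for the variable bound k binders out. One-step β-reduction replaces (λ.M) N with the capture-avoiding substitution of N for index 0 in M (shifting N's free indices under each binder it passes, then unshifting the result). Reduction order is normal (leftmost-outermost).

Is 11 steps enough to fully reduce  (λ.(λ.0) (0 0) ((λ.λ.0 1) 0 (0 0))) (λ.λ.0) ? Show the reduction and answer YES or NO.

  start: (λ.(λ.0) (0 0) ((λ.λ.0 1) 0 (0 0))) (λ.λ.0)
  →1  (λ.0) ((λ.λ.0) (λ.λ.0)) ((λ.λ.0 1) (λ.λ.0) ((λ.λ.0) (λ.λ.0)))
  →2  (λ.λ.0) (λ.λ.0) ((λ.λ.0 1) (λ.λ.0) ((λ.λ.0) (λ.λ.0)))
  →3  (λ.0) ((λ.λ.0 1) (λ.λ.0) ((λ.λ.0) (λ.λ.0)))
  →4  (λ.λ.0 1) (λ.λ.0) ((λ.λ.0) (λ.λ.0))
  →5  (λ.0 (λ.λ.0)) ((λ.λ.0) (λ.λ.0))
  →6  (λ.λ.0) (λ.λ.0) (λ.λ.0)
  →7  (λ.0) (λ.λ.0)
  →8  λ.λ.0

Answer: YES — reaches normal form λ.λ.0 in 8 ≤ 11 steps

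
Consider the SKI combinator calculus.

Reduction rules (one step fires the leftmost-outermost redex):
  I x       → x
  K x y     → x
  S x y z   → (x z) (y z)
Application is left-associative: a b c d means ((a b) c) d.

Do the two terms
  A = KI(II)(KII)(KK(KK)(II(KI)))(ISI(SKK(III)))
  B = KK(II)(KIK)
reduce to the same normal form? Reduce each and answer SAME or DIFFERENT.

Answer: SAME — A ⇓ KI, B ⇓ KI

Working:
Term A:
  start: KI(II)(KII)(KK(KK)(II(KI)))(ISI(SKK(III)))
  →1  I(KII)(KK(KK)(II(KI)))(ISI(SKK(III)))
  →2  KII(KK(KK)(II(KI)))(ISI(SKK(III)))
  →3  I(KK(KK)(II(KI)))(ISI(SKK(III)))
  →4  KK(KK)(II(KI))(ISI(SKK(III)))
  →5  K(II(KI))(ISI(SKK(III)))
  →6  II(KI)
  →7  I(KI)
  →8  KI

Term B:
  start: KK(II)(KIK)
  →1  K(KIK)
  →2  KI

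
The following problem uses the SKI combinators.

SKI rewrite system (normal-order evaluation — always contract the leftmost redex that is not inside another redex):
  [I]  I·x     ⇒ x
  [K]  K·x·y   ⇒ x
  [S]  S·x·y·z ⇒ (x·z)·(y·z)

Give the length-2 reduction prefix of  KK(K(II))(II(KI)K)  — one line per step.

Answer: after 2 steps: K(I(KI)K)

Derivation:
  start: KK(K(II))(II(KI)K)
  [1] K(II(KI)K)
  [2] K(I(KI)K)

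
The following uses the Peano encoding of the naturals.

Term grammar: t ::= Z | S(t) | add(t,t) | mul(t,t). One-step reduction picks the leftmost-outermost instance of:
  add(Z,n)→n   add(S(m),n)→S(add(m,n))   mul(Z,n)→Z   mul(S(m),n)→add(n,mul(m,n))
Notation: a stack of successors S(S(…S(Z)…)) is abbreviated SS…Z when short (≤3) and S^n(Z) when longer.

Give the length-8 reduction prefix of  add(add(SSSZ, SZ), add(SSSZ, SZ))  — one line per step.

Answer: after 8 steps: S(S(S(S(add(Z, add(SSSZ, SZ))))))

Reduction:
  start: add(add(SSSZ, SZ), add(SSSZ, SZ))
  →1  add(S(add(SSZ, SZ)), add(SSSZ, SZ))
  →2  S(add(add(SSZ, SZ), add(SSSZ, SZ)))
  →3  S(add(S(add(SZ, SZ)), add(SSSZ, SZ)))
  →4  S(S(add(add(SZ, SZ), add(SSSZ, SZ))))
  →5  S(S(add(S(add(Z, SZ)), add(SSSZ, SZ))))
  →6  S(S(S(add(add(Z, SZ), add(SSSZ, SZ)))))
  →7  S(S(S(add(SZ, add(SSSZ, SZ)))))
  →8  S(S(S(S(add(Z, add(SSSZ, SZ))))))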